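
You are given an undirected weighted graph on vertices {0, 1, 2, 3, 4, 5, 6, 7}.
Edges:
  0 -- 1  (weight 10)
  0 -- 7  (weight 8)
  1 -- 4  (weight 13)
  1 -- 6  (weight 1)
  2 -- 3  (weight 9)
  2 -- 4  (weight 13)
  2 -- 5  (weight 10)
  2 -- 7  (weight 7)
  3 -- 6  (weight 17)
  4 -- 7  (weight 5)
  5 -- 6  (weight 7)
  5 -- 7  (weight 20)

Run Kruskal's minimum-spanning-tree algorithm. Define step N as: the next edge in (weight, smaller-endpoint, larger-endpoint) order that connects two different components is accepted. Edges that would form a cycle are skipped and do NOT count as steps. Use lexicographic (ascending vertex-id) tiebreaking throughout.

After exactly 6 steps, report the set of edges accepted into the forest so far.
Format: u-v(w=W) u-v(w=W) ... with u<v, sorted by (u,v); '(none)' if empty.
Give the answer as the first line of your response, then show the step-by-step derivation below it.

0-7(w=8) 1-6(w=1) 2-3(w=9) 2-7(w=7) 4-7(w=5) 5-6(w=7)

step 1: add edge 1-6 (w=1); MST = {1-6(w=1)}
step 2: add edge 4-7 (w=5); MST = {1-6(w=1) 4-7(w=5)}
step 3: add edge 2-7 (w=7); MST = {1-6(w=1) 2-7(w=7) 4-7(w=5)}
step 4: add edge 5-6 (w=7); MST = {1-6(w=1) 2-7(w=7) 4-7(w=5) 5-6(w=7)}
step 5: add edge 0-7 (w=8); MST = {0-7(w=8) 1-6(w=1) 2-7(w=7) 4-7(w=5) 5-6(w=7)}
step 6: add edge 2-3 (w=9); MST = {0-7(w=8) 1-6(w=1) 2-3(w=9) 2-7(w=7) 4-7(w=5) 5-6(w=7)}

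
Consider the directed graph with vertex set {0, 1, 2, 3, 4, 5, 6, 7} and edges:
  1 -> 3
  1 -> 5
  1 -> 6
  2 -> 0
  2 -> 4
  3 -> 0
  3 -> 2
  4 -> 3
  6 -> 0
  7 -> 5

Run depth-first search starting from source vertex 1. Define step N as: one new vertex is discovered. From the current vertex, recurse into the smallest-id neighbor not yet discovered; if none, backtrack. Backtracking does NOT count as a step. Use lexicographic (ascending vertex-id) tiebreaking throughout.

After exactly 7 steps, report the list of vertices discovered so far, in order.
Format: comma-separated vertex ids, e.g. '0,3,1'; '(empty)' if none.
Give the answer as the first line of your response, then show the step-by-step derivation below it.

1,3,0,2,4,5,6

step 1: discover 1; path=1; order=1
step 2: discover 3; path=1>3; order=1,3
step 3: discover 0; path=1>3>0; order=1,3,0
step 4: discover 2; path=1>3>2; order=1,3,0,2
step 5: discover 4; path=1>3>2>4; order=1,3,0,2,4
step 6: discover 5; path=1>5; order=1,3,0,2,4,5
step 7: discover 6; path=1>6; order=1,3,0,2,4,5,6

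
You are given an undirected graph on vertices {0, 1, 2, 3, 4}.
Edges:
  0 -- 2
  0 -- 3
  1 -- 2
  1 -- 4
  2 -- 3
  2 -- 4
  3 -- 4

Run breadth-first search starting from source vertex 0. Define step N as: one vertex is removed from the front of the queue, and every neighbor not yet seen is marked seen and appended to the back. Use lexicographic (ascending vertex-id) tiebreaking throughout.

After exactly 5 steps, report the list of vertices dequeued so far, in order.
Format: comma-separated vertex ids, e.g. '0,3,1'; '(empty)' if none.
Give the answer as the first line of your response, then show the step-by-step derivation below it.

0,2,3,1,4

step 1: dequeue 0; queue=[2,3]; order=0
step 2: dequeue 2; queue=[3,1,4]; order=0,2
step 3: dequeue 3; queue=[1,4]; order=0,2,3
step 4: dequeue 1; queue=[4]; order=0,2,3,1
step 5: dequeue 4; queue=[(empty)]; order=0,2,3,1,4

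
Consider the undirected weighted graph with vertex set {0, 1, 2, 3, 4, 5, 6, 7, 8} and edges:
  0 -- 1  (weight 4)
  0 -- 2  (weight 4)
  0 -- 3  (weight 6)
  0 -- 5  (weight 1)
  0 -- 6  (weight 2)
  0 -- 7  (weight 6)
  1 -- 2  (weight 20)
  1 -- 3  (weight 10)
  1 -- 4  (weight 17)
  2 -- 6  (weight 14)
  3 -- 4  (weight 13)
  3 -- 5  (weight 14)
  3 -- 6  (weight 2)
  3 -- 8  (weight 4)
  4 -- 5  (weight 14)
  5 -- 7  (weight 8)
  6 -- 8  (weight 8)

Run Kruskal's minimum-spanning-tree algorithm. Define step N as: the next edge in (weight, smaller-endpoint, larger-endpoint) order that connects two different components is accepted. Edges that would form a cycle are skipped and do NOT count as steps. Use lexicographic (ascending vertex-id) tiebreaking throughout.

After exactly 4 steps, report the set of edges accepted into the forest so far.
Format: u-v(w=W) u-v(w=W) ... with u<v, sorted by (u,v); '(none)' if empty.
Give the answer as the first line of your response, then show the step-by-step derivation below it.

0-1(w=4) 0-5(w=1) 0-6(w=2) 3-6(w=2)

step 1: add edge 0-5 (w=1); MST = {0-5(w=1)}
step 2: add edge 0-6 (w=2); MST = {0-5(w=1) 0-6(w=2)}
step 3: add edge 3-6 (w=2); MST = {0-5(w=1) 0-6(w=2) 3-6(w=2)}
step 4: add edge 0-1 (w=4); MST = {0-1(w=4) 0-5(w=1) 0-6(w=2) 3-6(w=2)}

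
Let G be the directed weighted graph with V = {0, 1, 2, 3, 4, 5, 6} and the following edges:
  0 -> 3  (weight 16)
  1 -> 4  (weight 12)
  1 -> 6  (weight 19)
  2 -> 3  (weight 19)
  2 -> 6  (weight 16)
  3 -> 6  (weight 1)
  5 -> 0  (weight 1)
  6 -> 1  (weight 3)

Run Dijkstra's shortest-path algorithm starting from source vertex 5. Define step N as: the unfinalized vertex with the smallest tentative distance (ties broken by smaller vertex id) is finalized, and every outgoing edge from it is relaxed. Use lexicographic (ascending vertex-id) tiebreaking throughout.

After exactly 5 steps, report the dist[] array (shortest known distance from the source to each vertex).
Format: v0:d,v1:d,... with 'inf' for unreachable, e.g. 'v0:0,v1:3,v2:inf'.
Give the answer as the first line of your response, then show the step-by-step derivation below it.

v0:1,v1:21,v2:inf,v3:17,v4:33,v5:0,v6:18

step 1: dist = v0:1,v1:inf,v2:inf,v3:inf,v4:inf,v5:0,v6:inf
step 2: dist = v0:1,v1:inf,v2:inf,v3:17,v4:inf,v5:0,v6:inf
step 3: dist = v0:1,v1:inf,v2:inf,v3:17,v4:inf,v5:0,v6:18
step 4: dist = v0:1,v1:21,v2:inf,v3:17,v4:inf,v5:0,v6:18
step 5: dist = v0:1,v1:21,v2:inf,v3:17,v4:33,v5:0,v6:18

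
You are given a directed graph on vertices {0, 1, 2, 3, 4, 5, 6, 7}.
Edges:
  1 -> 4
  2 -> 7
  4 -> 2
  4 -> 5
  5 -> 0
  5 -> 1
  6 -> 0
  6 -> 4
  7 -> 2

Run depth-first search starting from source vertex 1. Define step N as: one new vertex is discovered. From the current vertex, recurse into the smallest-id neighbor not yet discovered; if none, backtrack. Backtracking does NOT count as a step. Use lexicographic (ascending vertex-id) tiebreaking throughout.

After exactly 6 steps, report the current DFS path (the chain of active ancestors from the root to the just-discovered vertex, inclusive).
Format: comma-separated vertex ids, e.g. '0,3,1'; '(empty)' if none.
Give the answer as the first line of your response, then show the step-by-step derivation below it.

1,4,5,0

step 1: discover 1; path=1; order=1
step 2: discover 4; path=1>4; order=1,4
step 3: discover 2; path=1>4>2; order=1,4,2
step 4: discover 7; path=1>4>2>7; order=1,4,2,7
step 5: discover 5; path=1>4>5; order=1,4,2,7,5
step 6: discover 0; path=1>4>5>0; order=1,4,2,7,5,0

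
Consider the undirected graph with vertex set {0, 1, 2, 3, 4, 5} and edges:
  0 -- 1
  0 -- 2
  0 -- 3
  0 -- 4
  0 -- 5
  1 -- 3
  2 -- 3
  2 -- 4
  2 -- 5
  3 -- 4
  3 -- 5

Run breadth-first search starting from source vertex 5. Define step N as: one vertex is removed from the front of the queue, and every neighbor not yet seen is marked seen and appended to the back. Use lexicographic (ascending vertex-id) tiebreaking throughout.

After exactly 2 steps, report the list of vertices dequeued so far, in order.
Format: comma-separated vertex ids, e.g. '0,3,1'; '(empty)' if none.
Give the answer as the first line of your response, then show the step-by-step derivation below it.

5,0

step 1: dequeue 5; queue=[0,2,3]; order=5
step 2: dequeue 0; queue=[2,3,1,4]; order=5,0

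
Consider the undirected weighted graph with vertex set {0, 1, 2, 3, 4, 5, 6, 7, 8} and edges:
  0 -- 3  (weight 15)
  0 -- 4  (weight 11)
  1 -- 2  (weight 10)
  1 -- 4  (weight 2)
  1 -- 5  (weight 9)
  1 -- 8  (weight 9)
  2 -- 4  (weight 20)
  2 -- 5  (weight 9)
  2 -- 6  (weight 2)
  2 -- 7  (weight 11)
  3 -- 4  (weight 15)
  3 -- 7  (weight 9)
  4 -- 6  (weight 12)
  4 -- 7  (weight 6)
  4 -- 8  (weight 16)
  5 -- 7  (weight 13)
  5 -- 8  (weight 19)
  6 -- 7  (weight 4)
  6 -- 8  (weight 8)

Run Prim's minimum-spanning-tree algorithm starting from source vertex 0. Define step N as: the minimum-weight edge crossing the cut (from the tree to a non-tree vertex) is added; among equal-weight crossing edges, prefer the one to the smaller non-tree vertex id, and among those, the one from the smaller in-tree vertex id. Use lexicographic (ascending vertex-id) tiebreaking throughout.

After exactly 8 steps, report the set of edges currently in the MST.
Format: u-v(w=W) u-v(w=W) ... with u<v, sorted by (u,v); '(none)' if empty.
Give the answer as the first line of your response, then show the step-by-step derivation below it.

0-4(w=11) 1-4(w=2) 1-5(w=9) 2-6(w=2) 3-7(w=9) 4-7(w=6) 6-7(w=4) 6-8(w=8)

step 1: add edge 0-4 (w=11); MST = {0-4(w=11)}
step 2: add edge 1-4 (w=2); MST = {0-4(w=11) 1-4(w=2)}
step 3: add edge 4-7 (w=6); MST = {0-4(w=11) 1-4(w=2) 4-7(w=6)}
step 4: add edge 6-7 (w=4); MST = {0-4(w=11) 1-4(w=2) 4-7(w=6) 6-7(w=4)}
step 5: add edge 2-6 (w=2); MST = {0-4(w=11) 1-4(w=2) 2-6(w=2) 4-7(w=6) 6-7(w=4)}
step 6: add edge 6-8 (w=8); MST = {0-4(w=11) 1-4(w=2) 2-6(w=2) 4-7(w=6) 6-7(w=4) 6-8(w=8)}
step 7: add edge 3-7 (w=9); MST = {0-4(w=11) 1-4(w=2) 2-6(w=2) 3-7(w=9) 4-7(w=6) 6-7(w=4) 6-8(w=8)}
step 8: add edge 1-5 (w=9); MST = {0-4(w=11) 1-4(w=2) 1-5(w=9) 2-6(w=2) 3-7(w=9) 4-7(w=6) 6-7(w=4) 6-8(w=8)}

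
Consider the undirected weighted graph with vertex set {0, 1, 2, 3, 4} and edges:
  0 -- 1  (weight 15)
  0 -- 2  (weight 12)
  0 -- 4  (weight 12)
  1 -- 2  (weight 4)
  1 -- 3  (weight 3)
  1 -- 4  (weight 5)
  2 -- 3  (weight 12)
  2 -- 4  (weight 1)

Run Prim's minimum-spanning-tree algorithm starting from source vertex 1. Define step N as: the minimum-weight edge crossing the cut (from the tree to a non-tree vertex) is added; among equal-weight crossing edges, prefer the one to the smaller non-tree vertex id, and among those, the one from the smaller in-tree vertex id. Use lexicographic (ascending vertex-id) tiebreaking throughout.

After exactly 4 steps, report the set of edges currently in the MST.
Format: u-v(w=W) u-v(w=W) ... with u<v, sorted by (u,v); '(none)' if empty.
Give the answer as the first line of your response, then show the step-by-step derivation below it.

0-2(w=12) 1-2(w=4) 1-3(w=3) 2-4(w=1)

step 1: add edge 1-3 (w=3); MST = {1-3(w=3)}
step 2: add edge 1-2 (w=4); MST = {1-2(w=4) 1-3(w=3)}
step 3: add edge 2-4 (w=1); MST = {1-2(w=4) 1-3(w=3) 2-4(w=1)}
step 4: add edge 0-2 (w=12); MST = {0-2(w=12) 1-2(w=4) 1-3(w=3) 2-4(w=1)}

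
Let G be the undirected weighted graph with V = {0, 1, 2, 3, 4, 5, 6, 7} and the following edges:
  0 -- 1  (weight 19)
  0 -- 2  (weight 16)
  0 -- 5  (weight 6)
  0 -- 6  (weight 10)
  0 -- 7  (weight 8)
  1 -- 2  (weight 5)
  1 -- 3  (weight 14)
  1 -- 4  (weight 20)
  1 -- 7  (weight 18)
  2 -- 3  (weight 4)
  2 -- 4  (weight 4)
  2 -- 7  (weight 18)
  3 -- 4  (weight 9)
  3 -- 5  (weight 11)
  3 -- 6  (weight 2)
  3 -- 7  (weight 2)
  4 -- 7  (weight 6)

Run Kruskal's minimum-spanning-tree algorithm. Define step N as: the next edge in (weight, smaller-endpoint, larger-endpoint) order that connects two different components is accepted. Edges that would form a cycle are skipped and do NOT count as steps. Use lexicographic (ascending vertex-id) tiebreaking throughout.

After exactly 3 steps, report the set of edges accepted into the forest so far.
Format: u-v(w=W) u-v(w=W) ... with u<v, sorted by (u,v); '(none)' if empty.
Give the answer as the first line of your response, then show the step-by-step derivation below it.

2-3(w=4) 3-6(w=2) 3-7(w=2)

step 1: add edge 3-6 (w=2); MST = {3-6(w=2)}
step 2: add edge 3-7 (w=2); MST = {3-6(w=2) 3-7(w=2)}
step 3: add edge 2-3 (w=4); MST = {2-3(w=4) 3-6(w=2) 3-7(w=2)}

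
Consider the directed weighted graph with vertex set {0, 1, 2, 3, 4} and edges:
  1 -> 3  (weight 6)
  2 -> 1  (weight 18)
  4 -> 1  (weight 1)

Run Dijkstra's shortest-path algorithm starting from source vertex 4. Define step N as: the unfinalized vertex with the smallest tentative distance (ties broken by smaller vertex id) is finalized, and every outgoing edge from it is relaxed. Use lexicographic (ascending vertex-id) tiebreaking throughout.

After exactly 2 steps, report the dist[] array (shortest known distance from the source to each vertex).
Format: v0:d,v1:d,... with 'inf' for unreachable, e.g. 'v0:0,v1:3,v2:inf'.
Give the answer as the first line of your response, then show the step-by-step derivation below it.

v0:inf,v1:1,v2:inf,v3:7,v4:0

step 1: dist = v0:inf,v1:1,v2:inf,v3:inf,v4:0
step 2: dist = v0:inf,v1:1,v2:inf,v3:7,v4:0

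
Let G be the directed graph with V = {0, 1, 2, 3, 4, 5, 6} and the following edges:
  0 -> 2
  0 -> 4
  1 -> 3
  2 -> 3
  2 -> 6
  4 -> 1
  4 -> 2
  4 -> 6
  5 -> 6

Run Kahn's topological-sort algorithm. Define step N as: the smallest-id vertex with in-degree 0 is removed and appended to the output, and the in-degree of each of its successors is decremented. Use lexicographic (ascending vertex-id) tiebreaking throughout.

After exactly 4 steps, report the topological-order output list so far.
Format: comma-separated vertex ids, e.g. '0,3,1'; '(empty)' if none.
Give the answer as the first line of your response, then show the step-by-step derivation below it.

0,4,1,2

step 1: output 0; order=[0]; indeg=(0,1,1,2,0,0,3)
step 2: output 4; order=[0,4]; indeg=(0,0,0,2,0,0,2)
step 3: output 1; order=[0,4,1]; indeg=(0,0,0,1,0,0,2)
step 4: output 2; order=[0,4,1,2]; indeg=(0,0,0,0,0,0,1)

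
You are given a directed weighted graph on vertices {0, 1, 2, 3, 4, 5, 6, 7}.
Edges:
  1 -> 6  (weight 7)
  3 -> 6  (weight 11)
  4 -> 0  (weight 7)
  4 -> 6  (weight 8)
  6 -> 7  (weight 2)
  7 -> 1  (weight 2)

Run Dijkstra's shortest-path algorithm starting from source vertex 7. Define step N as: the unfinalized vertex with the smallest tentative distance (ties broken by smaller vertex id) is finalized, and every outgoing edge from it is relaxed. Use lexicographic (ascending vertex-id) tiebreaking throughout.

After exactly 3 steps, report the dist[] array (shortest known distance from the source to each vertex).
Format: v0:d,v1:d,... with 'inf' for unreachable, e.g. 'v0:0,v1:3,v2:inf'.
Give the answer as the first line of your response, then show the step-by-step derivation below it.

v0:inf,v1:2,v2:inf,v3:inf,v4:inf,v5:inf,v6:9,v7:0

step 1: dist = v0:inf,v1:2,v2:inf,v3:inf,v4:inf,v5:inf,v6:inf,v7:0
step 2: dist = v0:inf,v1:2,v2:inf,v3:inf,v4:inf,v5:inf,v6:9,v7:0
step 3: dist = v0:inf,v1:2,v2:inf,v3:inf,v4:inf,v5:inf,v6:9,v7:0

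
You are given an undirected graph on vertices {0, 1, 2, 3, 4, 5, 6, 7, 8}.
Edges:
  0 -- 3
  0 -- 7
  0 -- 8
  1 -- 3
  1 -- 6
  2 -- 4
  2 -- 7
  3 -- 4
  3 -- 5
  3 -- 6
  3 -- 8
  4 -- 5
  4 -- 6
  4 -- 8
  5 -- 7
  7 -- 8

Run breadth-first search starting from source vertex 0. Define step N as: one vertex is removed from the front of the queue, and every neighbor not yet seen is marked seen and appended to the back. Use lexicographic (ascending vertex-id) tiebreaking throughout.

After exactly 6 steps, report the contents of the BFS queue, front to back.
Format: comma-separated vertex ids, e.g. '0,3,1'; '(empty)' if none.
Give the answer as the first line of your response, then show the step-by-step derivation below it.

5,6,2

step 1: dequeue 0; queue=[3,7,8]; order=0
step 2: dequeue 3; queue=[7,8,1,4,5,6]; order=0,3
step 3: dequeue 7; queue=[8,1,4,5,6,2]; order=0,3,7
step 4: dequeue 8; queue=[1,4,5,6,2]; order=0,3,7,8
step 5: dequeue 1; queue=[4,5,6,2]; order=0,3,7,8,1
step 6: dequeue 4; queue=[5,6,2]; order=0,3,7,8,1,4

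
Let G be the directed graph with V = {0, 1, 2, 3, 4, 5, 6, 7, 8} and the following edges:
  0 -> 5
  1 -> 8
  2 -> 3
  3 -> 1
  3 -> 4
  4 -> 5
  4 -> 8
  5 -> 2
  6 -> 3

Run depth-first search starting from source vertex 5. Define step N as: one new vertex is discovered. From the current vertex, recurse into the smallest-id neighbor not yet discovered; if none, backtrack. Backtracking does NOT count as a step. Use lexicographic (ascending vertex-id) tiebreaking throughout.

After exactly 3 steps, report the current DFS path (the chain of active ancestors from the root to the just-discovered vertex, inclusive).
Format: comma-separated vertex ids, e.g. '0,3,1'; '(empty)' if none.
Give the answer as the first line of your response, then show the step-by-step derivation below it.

5,2,3

step 1: discover 5; path=5; order=5
step 2: discover 2; path=5>2; order=5,2
step 3: discover 3; path=5>2>3; order=5,2,3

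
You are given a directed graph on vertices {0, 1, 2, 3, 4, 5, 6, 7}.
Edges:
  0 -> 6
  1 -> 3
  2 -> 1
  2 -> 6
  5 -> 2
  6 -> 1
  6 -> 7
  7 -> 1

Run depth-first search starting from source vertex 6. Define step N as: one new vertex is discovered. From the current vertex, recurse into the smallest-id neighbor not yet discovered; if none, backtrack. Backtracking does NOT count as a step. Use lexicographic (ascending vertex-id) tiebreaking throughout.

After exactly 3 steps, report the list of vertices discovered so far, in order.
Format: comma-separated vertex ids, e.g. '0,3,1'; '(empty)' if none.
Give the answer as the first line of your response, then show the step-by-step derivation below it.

6,1,3

step 1: discover 6; path=6; order=6
step 2: discover 1; path=6>1; order=6,1
step 3: discover 3; path=6>1>3; order=6,1,3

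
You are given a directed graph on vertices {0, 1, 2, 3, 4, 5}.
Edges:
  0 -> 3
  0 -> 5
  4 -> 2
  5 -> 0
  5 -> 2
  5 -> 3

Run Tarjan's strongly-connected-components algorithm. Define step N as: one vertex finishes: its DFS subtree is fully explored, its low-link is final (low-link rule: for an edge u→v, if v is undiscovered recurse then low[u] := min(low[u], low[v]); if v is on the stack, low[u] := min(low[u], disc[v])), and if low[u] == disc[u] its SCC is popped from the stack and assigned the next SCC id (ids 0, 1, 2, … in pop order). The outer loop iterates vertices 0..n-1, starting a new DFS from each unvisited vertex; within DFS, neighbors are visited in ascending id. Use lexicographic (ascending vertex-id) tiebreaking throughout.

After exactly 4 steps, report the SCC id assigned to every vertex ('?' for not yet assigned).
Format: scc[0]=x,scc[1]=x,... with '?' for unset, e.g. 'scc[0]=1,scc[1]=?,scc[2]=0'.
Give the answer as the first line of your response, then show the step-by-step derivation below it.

scc[0]=2,scc[1]=?,scc[2]=1,scc[3]=0,scc[4]=?,scc[5]=2

step 1: low=(low[0]=0,low[1]=?,low[2]=?,low[3]=1,low[4]=?,low[5]=?); scc=(scc[0]=?,scc[1]=?,scc[2]=?,scc[3]=0,scc[4]=?,scc[5]=?)
step 2: low=(low[0]=0,low[1]=?,low[2]=3,low[3]=1,low[4]=?,low[5]=0); scc=(scc[0]=?,scc[1]=?,scc[2]=1,scc[3]=0,scc[4]=?,scc[5]=?)
step 3: low=(low[0]=0,low[1]=?,low[2]=3,low[3]=1,low[4]=?,low[5]=0); scc=(scc[0]=?,scc[1]=?,scc[2]=1,scc[3]=0,scc[4]=?,scc[5]=?)
step 4: low=(low[0]=0,low[1]=?,low[2]=3,low[3]=1,low[4]=?,low[5]=0); scc=(scc[0]=2,scc[1]=?,scc[2]=1,scc[3]=0,scc[4]=?,scc[5]=2)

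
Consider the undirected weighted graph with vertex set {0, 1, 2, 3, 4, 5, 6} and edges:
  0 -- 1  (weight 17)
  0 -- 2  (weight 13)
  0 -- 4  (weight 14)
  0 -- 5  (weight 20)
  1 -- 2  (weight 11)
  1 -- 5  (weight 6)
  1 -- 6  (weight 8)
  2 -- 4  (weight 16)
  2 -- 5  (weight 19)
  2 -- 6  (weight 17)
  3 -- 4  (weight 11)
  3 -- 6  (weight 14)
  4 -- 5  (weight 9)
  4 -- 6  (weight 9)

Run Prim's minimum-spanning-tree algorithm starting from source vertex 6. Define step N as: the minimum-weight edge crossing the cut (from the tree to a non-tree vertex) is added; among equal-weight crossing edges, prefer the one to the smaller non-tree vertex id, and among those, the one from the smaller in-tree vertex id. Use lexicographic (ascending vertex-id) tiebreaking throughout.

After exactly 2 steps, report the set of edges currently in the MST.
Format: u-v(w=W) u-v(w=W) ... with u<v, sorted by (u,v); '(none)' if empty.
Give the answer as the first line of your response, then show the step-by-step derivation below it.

1-5(w=6) 1-6(w=8)

step 1: add edge 1-6 (w=8); MST = {1-6(w=8)}
step 2: add edge 1-5 (w=6); MST = {1-5(w=6) 1-6(w=8)}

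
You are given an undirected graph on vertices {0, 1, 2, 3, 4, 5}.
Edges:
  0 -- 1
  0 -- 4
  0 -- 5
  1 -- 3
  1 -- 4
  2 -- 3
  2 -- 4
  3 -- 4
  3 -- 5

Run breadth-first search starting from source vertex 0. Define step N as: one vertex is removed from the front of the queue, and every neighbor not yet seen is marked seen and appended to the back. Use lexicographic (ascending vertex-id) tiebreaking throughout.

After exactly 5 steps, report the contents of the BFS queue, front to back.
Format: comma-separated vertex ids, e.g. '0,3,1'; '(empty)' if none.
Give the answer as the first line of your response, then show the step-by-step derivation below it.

2

step 1: dequeue 0; queue=[1,4,5]; order=0
step 2: dequeue 1; queue=[4,5,3]; order=0,1
step 3: dequeue 4; queue=[5,3,2]; order=0,1,4
step 4: dequeue 5; queue=[3,2]; order=0,1,4,5
step 5: dequeue 3; queue=[2]; order=0,1,4,5,3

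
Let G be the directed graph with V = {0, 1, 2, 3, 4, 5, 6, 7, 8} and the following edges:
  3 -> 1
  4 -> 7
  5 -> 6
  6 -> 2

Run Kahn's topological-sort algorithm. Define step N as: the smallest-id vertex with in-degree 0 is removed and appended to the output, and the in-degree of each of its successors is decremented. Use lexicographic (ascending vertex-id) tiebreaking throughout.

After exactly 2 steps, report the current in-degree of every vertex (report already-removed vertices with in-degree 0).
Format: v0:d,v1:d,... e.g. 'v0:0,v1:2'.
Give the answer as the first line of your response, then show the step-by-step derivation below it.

v0:0,v1:0,v2:1,v3:0,v4:0,v5:0,v6:1,v7:1,v8:0

step 1: output 0; order=[0]; indeg=(0,1,1,0,0,0,1,1,0)
step 2: output 3; order=[0,3]; indeg=(0,0,1,0,0,0,1,1,0)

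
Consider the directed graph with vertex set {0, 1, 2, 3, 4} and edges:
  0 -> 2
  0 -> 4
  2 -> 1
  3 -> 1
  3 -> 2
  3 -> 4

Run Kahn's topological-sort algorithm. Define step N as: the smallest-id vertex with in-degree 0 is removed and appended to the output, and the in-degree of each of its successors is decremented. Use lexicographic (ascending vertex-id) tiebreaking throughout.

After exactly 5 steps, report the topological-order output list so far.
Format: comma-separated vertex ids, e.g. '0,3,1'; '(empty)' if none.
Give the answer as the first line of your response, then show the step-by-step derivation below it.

0,3,2,1,4

step 1: output 0; order=[0]; indeg=(0,2,1,0,1)
step 2: output 3; order=[0,3]; indeg=(0,1,0,0,0)
step 3: output 2; order=[0,3,2]; indeg=(0,0,0,0,0)
step 4: output 1; order=[0,3,2,1]; indeg=(0,0,0,0,0)
step 5: output 4; order=[0,3,2,1,4]; indeg=(0,0,0,0,0)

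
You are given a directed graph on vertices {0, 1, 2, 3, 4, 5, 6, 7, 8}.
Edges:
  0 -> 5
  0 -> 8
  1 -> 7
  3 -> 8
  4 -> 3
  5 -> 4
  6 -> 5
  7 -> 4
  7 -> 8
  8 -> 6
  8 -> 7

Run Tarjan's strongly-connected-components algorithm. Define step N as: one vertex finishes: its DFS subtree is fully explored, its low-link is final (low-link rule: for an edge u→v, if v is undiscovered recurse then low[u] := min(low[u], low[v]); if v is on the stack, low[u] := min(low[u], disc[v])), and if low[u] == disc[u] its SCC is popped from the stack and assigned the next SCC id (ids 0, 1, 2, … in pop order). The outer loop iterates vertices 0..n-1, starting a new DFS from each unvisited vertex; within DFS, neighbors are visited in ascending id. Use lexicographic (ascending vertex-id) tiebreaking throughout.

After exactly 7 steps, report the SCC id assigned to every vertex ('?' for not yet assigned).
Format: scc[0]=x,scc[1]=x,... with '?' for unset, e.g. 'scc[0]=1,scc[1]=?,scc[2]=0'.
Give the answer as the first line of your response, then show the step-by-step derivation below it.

scc[0]=1,scc[1]=?,scc[2]=?,scc[3]=0,scc[4]=0,scc[5]=0,scc[6]=0,scc[7]=0,scc[8]=0

step 1: low=(low[0]=0,low[1]=?,low[2]=?,low[3]=3,low[4]=2,low[5]=1,low[6]=1,low[7]=?,low[8]=4); scc=(scc[0]=?,scc[1]=?,scc[2]=?,scc[3]=?,scc[4]=?,scc[5]=?,scc[6]=?,scc[7]=?,scc[8]=?)
step 2: low=(low[0]=0,low[1]=?,low[2]=?,low[3]=3,low[4]=2,low[5]=1,low[6]=1,low[7]=2,low[8]=1); scc=(scc[0]=?,scc[1]=?,scc[2]=?,scc[3]=?,scc[4]=?,scc[5]=?,scc[6]=?,scc[7]=?,scc[8]=?)
step 3: low=(low[0]=0,low[1]=?,low[2]=?,low[3]=3,low[4]=2,low[5]=1,low[6]=1,low[7]=2,low[8]=1); scc=(scc[0]=?,scc[1]=?,scc[2]=?,scc[3]=?,scc[4]=?,scc[5]=?,scc[6]=?,scc[7]=?,scc[8]=?)
step 4: low=(low[0]=0,low[1]=?,low[2]=?,low[3]=1,low[4]=2,low[5]=1,low[6]=1,low[7]=2,low[8]=1); scc=(scc[0]=?,scc[1]=?,scc[2]=?,scc[3]=?,scc[4]=?,scc[5]=?,scc[6]=?,scc[7]=?,scc[8]=?)
step 5: low=(low[0]=0,low[1]=?,low[2]=?,low[3]=1,low[4]=1,low[5]=1,low[6]=1,low[7]=2,low[8]=1); scc=(scc[0]=?,scc[1]=?,scc[2]=?,scc[3]=?,scc[4]=?,scc[5]=?,scc[6]=?,scc[7]=?,scc[8]=?)
step 6: low=(low[0]=0,low[1]=?,low[2]=?,low[3]=1,low[4]=1,low[5]=1,low[6]=1,low[7]=2,low[8]=1); scc=(scc[0]=?,scc[1]=?,scc[2]=?,scc[3]=0,scc[4]=0,scc[5]=0,scc[6]=0,scc[7]=0,scc[8]=0)
step 7: low=(low[0]=0,low[1]=?,low[2]=?,low[3]=1,low[4]=1,low[5]=1,low[6]=1,low[7]=2,low[8]=1); scc=(scc[0]=1,scc[1]=?,scc[2]=?,scc[3]=0,scc[4]=0,scc[5]=0,scc[6]=0,scc[7]=0,scc[8]=0)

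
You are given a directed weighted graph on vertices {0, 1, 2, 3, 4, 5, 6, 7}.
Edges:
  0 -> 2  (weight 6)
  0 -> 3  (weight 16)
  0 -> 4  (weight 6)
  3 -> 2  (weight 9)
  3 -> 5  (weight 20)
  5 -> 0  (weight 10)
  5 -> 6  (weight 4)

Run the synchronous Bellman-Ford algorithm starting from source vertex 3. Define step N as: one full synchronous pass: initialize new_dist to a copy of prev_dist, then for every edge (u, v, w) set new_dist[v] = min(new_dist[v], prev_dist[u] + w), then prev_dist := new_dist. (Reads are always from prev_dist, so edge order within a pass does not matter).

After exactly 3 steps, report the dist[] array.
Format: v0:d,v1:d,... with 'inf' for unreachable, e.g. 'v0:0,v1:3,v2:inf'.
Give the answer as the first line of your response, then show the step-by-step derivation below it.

v0:30,v1:inf,v2:9,v3:0,v4:36,v5:20,v6:24,v7:inf

step 1: dist = v0:inf,v1:inf,v2:9,v3:0,v4:inf,v5:20,v6:inf,v7:inf
step 2: dist = v0:30,v1:inf,v2:9,v3:0,v4:inf,v5:20,v6:24,v7:inf
step 3: dist = v0:30,v1:inf,v2:9,v3:0,v4:36,v5:20,v6:24,v7:inf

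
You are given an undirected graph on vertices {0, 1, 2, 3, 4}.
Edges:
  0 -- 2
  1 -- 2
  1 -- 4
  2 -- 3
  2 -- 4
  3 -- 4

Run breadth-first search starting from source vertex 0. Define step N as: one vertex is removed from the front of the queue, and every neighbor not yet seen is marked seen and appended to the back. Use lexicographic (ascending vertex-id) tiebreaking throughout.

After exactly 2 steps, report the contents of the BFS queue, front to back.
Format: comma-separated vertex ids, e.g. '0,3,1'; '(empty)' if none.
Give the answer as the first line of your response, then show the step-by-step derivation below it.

1,3,4

step 1: dequeue 0; queue=[2]; order=0
step 2: dequeue 2; queue=[1,3,4]; order=0,2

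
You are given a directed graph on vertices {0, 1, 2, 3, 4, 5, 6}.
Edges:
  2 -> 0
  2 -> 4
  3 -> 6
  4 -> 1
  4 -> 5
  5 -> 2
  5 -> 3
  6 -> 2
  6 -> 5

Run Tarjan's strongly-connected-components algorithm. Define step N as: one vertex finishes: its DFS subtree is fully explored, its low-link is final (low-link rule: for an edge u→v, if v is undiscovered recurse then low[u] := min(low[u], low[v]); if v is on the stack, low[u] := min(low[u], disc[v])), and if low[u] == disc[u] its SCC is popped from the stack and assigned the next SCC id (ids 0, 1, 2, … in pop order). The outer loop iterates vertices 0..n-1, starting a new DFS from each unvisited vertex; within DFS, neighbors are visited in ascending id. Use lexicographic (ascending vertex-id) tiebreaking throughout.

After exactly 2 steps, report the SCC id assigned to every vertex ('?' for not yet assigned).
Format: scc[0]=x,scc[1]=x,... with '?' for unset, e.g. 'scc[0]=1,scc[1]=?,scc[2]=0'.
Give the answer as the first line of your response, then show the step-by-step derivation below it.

scc[0]=0,scc[1]=1,scc[2]=?,scc[3]=?,scc[4]=?,scc[5]=?,scc[6]=?

step 1: low=(low[0]=0,low[1]=?,low[2]=?,low[3]=?,low[4]=?,low[5]=?,low[6]=?); scc=(scc[0]=0,scc[1]=?,scc[2]=?,scc[3]=?,scc[4]=?,scc[5]=?,scc[6]=?)
step 2: low=(low[0]=0,low[1]=1,low[2]=?,low[3]=?,low[4]=?,low[5]=?,low[6]=?); scc=(scc[0]=0,scc[1]=1,scc[2]=?,scc[3]=?,scc[4]=?,scc[5]=?,scc[6]=?)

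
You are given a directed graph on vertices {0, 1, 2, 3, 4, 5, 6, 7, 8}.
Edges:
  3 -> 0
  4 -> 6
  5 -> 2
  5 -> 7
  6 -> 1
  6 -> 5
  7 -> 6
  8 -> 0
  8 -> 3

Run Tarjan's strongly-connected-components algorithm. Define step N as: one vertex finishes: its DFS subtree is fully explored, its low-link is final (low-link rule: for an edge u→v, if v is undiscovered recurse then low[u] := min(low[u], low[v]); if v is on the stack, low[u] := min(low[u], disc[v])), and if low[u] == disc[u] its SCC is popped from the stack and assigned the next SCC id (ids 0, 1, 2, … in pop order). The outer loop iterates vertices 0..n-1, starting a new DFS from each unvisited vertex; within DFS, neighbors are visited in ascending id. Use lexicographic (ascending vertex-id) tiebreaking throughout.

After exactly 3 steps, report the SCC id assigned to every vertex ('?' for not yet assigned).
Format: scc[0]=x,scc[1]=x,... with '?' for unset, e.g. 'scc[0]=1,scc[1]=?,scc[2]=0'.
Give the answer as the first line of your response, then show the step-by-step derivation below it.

scc[0]=0,scc[1]=1,scc[2]=2,scc[3]=?,scc[4]=?,scc[5]=?,scc[6]=?,scc[7]=?,scc[8]=?

step 1: low=(low[0]=0,low[1]=?,low[2]=?,low[3]=?,low[4]=?,low[5]=?,low[6]=?,low[7]=?,low[8]=?); scc=(scc[0]=0,scc[1]=?,scc[2]=?,scc[3]=?,scc[4]=?,scc[5]=?,scc[6]=?,scc[7]=?,scc[8]=?)
step 2: low=(low[0]=0,low[1]=1,low[2]=?,low[3]=?,low[4]=?,low[5]=?,low[6]=?,low[7]=?,low[8]=?); scc=(scc[0]=0,scc[1]=1,scc[2]=?,scc[3]=?,scc[4]=?,scc[5]=?,scc[6]=?,scc[7]=?,scc[8]=?)
step 3: low=(low[0]=0,low[1]=1,low[2]=2,low[3]=?,low[4]=?,low[5]=?,low[6]=?,low[7]=?,low[8]=?); scc=(scc[0]=0,scc[1]=1,scc[2]=2,scc[3]=?,scc[4]=?,scc[5]=?,scc[6]=?,scc[7]=?,scc[8]=?)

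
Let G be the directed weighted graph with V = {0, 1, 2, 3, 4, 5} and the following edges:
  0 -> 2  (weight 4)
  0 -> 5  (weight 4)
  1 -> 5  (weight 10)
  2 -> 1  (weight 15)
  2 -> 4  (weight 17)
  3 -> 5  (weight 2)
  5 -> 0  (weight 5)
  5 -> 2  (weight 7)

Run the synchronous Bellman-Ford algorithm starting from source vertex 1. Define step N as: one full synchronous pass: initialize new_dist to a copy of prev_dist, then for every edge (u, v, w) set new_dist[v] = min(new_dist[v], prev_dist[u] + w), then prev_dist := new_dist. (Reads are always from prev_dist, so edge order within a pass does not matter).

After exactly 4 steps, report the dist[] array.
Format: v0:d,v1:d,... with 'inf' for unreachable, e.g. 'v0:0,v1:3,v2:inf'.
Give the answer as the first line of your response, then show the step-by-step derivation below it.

v0:15,v1:0,v2:17,v3:inf,v4:34,v5:10

step 1: dist = v0:inf,v1:0,v2:inf,v3:inf,v4:inf,v5:10
step 2: dist = v0:15,v1:0,v2:17,v3:inf,v4:inf,v5:10
step 3: dist = v0:15,v1:0,v2:17,v3:inf,v4:34,v5:10
step 4: dist = v0:15,v1:0,v2:17,v3:inf,v4:34,v5:10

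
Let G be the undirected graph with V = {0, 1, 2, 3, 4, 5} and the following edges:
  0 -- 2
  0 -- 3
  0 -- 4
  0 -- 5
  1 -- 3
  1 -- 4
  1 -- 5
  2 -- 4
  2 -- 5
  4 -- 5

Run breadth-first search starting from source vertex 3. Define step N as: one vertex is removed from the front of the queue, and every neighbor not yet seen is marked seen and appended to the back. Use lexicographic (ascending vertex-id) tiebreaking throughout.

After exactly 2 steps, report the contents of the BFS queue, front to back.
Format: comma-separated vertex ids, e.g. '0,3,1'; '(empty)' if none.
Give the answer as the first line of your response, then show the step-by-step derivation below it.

1,2,4,5

step 1: dequeue 3; queue=[0,1]; order=3
step 2: dequeue 0; queue=[1,2,4,5]; order=3,0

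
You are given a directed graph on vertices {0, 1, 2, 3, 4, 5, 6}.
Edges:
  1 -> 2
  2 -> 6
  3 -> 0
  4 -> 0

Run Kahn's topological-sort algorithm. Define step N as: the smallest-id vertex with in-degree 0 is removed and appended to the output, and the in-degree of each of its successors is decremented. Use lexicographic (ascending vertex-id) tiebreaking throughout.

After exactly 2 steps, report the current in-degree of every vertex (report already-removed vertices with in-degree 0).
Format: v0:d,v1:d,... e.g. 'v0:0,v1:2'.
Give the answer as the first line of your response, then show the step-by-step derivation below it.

v0:2,v1:0,v2:0,v3:0,v4:0,v5:0,v6:0

step 1: output 1; order=[1]; indeg=(2,0,0,0,0,0,1)
step 2: output 2; order=[1,2]; indeg=(2,0,0,0,0,0,0)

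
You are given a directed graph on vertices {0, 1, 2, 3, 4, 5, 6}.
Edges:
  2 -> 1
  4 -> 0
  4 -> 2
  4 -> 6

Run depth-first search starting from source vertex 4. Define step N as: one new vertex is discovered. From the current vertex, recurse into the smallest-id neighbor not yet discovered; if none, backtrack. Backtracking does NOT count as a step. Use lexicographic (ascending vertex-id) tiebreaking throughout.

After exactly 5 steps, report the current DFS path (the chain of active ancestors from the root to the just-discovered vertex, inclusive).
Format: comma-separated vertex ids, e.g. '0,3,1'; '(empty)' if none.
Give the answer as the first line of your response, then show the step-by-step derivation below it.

4,6

step 1: discover 4; path=4; order=4
step 2: discover 0; path=4>0; order=4,0
step 3: discover 2; path=4>2; order=4,0,2
step 4: discover 1; path=4>2>1; order=4,0,2,1
step 5: discover 6; path=4>6; order=4,0,2,1,6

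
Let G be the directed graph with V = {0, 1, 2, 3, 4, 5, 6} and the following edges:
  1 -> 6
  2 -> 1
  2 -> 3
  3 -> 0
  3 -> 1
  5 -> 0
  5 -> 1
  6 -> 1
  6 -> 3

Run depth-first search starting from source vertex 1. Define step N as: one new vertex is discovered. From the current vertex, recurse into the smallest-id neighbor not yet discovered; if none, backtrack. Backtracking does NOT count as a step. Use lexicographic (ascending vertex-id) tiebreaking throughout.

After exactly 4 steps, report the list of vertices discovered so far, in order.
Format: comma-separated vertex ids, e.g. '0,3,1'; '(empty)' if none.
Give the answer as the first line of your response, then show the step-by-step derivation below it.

1,6,3,0

step 1: discover 1; path=1; order=1
step 2: discover 6; path=1>6; order=1,6
step 3: discover 3; path=1>6>3; order=1,6,3
step 4: discover 0; path=1>6>3>0; order=1,6,3,0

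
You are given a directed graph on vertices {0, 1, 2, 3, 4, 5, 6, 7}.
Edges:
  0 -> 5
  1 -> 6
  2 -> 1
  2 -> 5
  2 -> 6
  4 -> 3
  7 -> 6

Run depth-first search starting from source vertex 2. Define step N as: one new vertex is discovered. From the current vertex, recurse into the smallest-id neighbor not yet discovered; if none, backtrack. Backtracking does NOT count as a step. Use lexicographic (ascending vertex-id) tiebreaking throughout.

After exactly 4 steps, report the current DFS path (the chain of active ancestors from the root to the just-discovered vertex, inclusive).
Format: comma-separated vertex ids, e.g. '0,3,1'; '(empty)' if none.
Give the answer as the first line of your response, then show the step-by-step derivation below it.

2,5

step 1: discover 2; path=2; order=2
step 2: discover 1; path=2>1; order=2,1
step 3: discover 6; path=2>1>6; order=2,1,6
step 4: discover 5; path=2>5; order=2,1,6,5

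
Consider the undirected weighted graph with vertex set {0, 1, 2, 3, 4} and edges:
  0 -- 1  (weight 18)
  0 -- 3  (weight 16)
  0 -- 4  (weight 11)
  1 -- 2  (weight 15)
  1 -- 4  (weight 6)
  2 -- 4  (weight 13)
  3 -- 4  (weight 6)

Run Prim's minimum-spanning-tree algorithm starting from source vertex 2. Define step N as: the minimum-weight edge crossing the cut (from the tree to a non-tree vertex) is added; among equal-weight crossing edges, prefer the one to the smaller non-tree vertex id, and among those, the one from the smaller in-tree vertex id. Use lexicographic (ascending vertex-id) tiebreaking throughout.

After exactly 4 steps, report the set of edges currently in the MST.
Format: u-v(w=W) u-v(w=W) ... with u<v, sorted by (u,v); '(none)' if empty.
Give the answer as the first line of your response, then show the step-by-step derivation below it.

0-4(w=11) 1-4(w=6) 2-4(w=13) 3-4(w=6)

step 1: add edge 2-4 (w=13); MST = {2-4(w=13)}
step 2: add edge 1-4 (w=6); MST = {1-4(w=6) 2-4(w=13)}
step 3: add edge 3-4 (w=6); MST = {1-4(w=6) 2-4(w=13) 3-4(w=6)}
step 4: add edge 0-4 (w=11); MST = {0-4(w=11) 1-4(w=6) 2-4(w=13) 3-4(w=6)}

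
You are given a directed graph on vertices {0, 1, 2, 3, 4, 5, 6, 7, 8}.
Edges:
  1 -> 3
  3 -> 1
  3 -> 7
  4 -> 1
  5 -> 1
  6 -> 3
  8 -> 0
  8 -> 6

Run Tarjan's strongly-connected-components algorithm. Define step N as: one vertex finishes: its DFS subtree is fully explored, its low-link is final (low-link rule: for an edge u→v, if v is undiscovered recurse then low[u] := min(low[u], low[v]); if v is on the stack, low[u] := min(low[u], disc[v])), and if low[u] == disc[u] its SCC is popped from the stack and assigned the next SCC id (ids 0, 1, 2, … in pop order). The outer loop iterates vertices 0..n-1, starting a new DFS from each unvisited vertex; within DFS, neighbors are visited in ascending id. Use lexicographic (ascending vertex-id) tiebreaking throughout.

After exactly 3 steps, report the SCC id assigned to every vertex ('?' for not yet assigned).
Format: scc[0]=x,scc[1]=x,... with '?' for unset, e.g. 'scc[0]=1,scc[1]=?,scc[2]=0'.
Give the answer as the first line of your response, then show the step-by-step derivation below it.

scc[0]=0,scc[1]=?,scc[2]=?,scc[3]=?,scc[4]=?,scc[5]=?,scc[6]=?,scc[7]=1,scc[8]=?

step 1: low=(low[0]=0,low[1]=?,low[2]=?,low[3]=?,low[4]=?,low[5]=?,low[6]=?,low[7]=?,low[8]=?); scc=(scc[0]=0,scc[1]=?,scc[2]=?,scc[3]=?,scc[4]=?,scc[5]=?,scc[6]=?,scc[7]=?,scc[8]=?)
step 2: low=(low[0]=0,low[1]=1,low[2]=?,low[3]=1,low[4]=?,low[5]=?,low[6]=?,low[7]=3,low[8]=?); scc=(scc[0]=0,scc[1]=?,scc[2]=?,scc[3]=?,scc[4]=?,scc[5]=?,scc[6]=?,scc[7]=1,scc[8]=?)
step 3: low=(low[0]=0,low[1]=1,low[2]=?,low[3]=1,low[4]=?,low[5]=?,low[6]=?,low[7]=3,low[8]=?); scc=(scc[0]=0,scc[1]=?,scc[2]=?,scc[3]=?,scc[4]=?,scc[5]=?,scc[6]=?,scc[7]=1,scc[8]=?)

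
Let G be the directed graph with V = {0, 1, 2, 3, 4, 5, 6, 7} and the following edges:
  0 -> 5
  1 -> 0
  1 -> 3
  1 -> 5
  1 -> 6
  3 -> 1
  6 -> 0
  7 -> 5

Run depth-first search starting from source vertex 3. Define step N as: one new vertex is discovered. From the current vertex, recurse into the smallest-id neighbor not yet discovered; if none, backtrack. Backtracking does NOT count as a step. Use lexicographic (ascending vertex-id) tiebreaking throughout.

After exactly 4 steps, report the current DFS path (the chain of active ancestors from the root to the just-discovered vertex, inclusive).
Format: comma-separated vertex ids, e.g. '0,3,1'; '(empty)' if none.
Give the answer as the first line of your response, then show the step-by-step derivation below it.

3,1,0,5

step 1: discover 3; path=3; order=3
step 2: discover 1; path=3>1; order=3,1
step 3: discover 0; path=3>1>0; order=3,1,0
step 4: discover 5; path=3>1>0>5; order=3,1,0,5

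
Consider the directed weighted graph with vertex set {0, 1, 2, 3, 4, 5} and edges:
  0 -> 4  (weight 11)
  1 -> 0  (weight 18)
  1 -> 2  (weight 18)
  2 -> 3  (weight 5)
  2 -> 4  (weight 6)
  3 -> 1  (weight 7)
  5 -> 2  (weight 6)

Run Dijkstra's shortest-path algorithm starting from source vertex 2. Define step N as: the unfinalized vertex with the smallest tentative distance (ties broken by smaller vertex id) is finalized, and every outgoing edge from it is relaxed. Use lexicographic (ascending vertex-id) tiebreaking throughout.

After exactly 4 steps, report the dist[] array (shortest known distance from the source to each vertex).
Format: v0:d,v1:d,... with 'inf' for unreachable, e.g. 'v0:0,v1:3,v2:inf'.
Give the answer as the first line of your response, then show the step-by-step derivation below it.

v0:30,v1:12,v2:0,v3:5,v4:6,v5:inf

step 1: dist = v0:inf,v1:inf,v2:0,v3:5,v4:6,v5:inf
step 2: dist = v0:inf,v1:12,v2:0,v3:5,v4:6,v5:inf
step 3: dist = v0:inf,v1:12,v2:0,v3:5,v4:6,v5:inf
step 4: dist = v0:30,v1:12,v2:0,v3:5,v4:6,v5:inf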